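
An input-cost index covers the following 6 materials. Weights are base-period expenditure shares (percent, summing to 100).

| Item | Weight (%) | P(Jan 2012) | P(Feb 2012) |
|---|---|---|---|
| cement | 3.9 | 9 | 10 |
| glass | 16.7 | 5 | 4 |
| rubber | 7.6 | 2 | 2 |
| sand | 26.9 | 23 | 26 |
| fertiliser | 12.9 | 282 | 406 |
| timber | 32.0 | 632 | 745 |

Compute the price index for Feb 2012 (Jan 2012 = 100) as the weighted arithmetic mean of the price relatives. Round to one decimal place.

cement: 3.9 × (10/9) = 3.9 × 1.111111 = 4.3333
glass: 16.7 × (4/5) = 16.7 × 0.800000 = 13.3600
rubber: 7.6 × (2/2) = 7.6 × 1.000000 = 7.6000
sand: 26.9 × (26/23) = 26.9 × 1.130435 = 30.4087
fertiliser: 12.9 × (406/282) = 12.9 × 1.439716 = 18.5723
timber: 32.0 × (745/632) = 32.0 × 1.178797 = 37.7215
Index = Σ wᵢ·(p₁ᵢ/p₀ᵢ) = 4.3333 + 13.3600 + 7.6000 + 30.4087 + 18.5723 + 37.7215 = 111.9959

112.0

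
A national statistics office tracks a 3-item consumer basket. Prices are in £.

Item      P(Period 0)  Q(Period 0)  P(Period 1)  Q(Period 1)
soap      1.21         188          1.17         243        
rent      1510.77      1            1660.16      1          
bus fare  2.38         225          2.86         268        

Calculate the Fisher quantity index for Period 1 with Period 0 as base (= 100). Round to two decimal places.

107.43

Laspeyres component (base-period weights):
ΣP(Period 0)Q(Period 1) = 1.21×243 + 1510.77×1 + 2.38×268 = 294.03 + 1510.77 + 637.84 = 2442.64
ΣP(Period 0)Q(Period 0) = 1.21×188 + 1510.77×1 + 2.38×225 = 227.48 + 1510.77 + 535.5 = 2273.75
L = 2442.64 / 2273.75 × 100 = 107.4278
Paasche component (current-period weights):
ΣP(Period 1)Q(Period 1) = 1.17×243 + 1660.16×1 + 2.86×268 = 284.31 + 1660.16 + 766.48 = 2710.95
ΣP(Period 1)Q(Period 0) = 1.17×188 + 1660.16×1 + 2.86×225 = 219.96 + 1660.16 + 643.5 = 2523.62
P = 2710.95 / 2523.62 × 100 = 107.4231
Fisher = √(L × P) = √(107.4278 × 107.4231) = 107.4254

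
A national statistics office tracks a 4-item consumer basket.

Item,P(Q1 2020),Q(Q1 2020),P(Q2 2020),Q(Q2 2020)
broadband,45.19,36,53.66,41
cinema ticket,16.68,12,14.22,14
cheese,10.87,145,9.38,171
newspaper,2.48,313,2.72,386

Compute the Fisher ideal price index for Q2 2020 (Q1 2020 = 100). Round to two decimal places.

Laspeyres component (base-period weights):
ΣP(Q2 2020)Q(Q1 2020) = 53.66×36 + 14.22×12 + 9.38×145 + 2.72×313 = 1931.76 + 170.64 + 1360.1 + 851.36 = 4313.86
ΣP(Q1 2020)Q(Q1 2020) = 45.19×36 + 16.68×12 + 10.87×145 + 2.48×313 = 1626.84 + 200.16 + 1576.15 + 776.24 = 4179.39
L = 4313.86 / 4179.39 × 100 = 103.2175
Paasche component (current-period weights):
ΣP(Q2 2020)Q(Q2 2020) = 53.66×41 + 14.22×14 + 9.38×171 + 2.72×386 = 2200.06 + 199.08 + 1603.98 + 1049.92 = 5053.04
ΣP(Q1 2020)Q(Q2 2020) = 45.19×41 + 16.68×14 + 10.87×171 + 2.48×386 = 1852.79 + 233.52 + 1858.77 + 957.28 = 4902.36
P = 5053.04 / 4902.36 × 100 = 103.0736
Fisher = √(L × P) = √(103.2175 × 103.0736) = 103.1455

103.15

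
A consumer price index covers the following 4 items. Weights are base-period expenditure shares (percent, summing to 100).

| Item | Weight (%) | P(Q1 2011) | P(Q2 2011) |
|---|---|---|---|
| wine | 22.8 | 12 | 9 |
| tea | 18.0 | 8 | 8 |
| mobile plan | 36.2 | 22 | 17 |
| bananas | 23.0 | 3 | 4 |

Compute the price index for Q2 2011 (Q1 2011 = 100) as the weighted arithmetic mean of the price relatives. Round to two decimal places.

wine: 22.8 × (9/12) = 22.8 × 0.750000 = 17.1000
tea: 18.0 × (8/8) = 18.0 × 1.000000 = 18.0000
mobile plan: 36.2 × (17/22) = 36.2 × 0.772727 = 27.9727
bananas: 23.0 × (4/3) = 23.0 × 1.333333 = 30.6667
Index = Σ wᵢ·(p₁ᵢ/p₀ᵢ) = 17.1000 + 18.0000 + 27.9727 + 30.6667 = 93.7394

93.74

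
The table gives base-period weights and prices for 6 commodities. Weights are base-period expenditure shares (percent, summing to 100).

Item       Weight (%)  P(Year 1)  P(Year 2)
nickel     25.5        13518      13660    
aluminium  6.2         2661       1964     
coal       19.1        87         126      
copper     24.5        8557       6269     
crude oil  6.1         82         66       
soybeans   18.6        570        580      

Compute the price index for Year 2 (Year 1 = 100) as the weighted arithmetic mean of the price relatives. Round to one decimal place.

nickel: 25.5 × (13660/13518) = 25.5 × 1.010505 = 25.7679
aluminium: 6.2 × (1964/2661) = 6.2 × 0.738068 = 4.5760
coal: 19.1 × (126/87) = 19.1 × 1.448276 = 27.6621
copper: 24.5 × (6269/8557) = 24.5 × 0.732617 = 17.9491
crude oil: 6.1 × (66/82) = 6.1 × 0.804878 = 4.9098
soybeans: 18.6 × (580/570) = 18.6 × 1.017544 = 18.9263
Index = Σ wᵢ·(p₁ᵢ/p₀ᵢ) = 25.7679 + 4.5760 + 27.6621 + 17.9491 + 4.9098 + 18.9263 = 99.7911

99.8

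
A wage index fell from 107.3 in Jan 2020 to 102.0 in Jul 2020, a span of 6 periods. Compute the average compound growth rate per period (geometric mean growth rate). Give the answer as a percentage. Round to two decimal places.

Growth factor = (102.0/107.3)^(1/6) = (0.950606)^(1/6) = 0.991593
Growth rate = 0.991593 − 1 = -0.008407 = -0.8407%

-0.84%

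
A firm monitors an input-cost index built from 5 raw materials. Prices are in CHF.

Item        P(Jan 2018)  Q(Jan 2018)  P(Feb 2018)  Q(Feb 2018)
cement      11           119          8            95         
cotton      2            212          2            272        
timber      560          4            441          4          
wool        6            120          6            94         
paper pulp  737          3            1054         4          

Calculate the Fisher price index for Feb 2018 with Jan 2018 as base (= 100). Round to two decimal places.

Laspeyres component (base-period weights):
ΣP(Feb 2018)Q(Jan 2018) = 8×119 + 2×212 + 441×4 + 6×120 + 1054×3 = 952 + 424 + 1764 + 720 + 3162 = 7022
ΣP(Jan 2018)Q(Jan 2018) = 11×119 + 2×212 + 560×4 + 6×120 + 737×3 = 1309 + 424 + 2240 + 720 + 2211 = 6904
L = 7022 / 6904 × 100 = 101.7092
Paasche component (current-period weights):
ΣP(Feb 2018)Q(Feb 2018) = 8×95 + 2×272 + 441×4 + 6×94 + 1054×4 = 760 + 544 + 1764 + 564 + 4216 = 7848
ΣP(Jan 2018)Q(Feb 2018) = 11×95 + 2×272 + 560×4 + 6×94 + 737×4 = 1045 + 544 + 2240 + 564 + 2948 = 7341
P = 7848 / 7341 × 100 = 106.9064
Fisher = √(L × P) = √(101.7092 × 106.9064) = 104.2754

104.28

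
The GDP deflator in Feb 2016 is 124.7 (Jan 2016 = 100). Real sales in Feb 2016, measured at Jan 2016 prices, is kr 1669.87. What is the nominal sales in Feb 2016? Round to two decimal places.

Nominal = Real × (Index/100) = 1669.87 × (124.7/100)
        = 1669.87 × 1.247 = 2082.3279

2082.33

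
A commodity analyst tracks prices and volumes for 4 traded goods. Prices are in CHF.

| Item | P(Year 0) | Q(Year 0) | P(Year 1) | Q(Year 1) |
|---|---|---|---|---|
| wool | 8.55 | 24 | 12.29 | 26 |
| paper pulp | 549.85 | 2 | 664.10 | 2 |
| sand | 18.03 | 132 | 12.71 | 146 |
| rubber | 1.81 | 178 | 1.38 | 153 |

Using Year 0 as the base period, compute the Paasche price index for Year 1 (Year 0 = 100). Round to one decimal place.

Paasche price index uses current-period quantities as weights.
ΣP(Year 1)·Q(Year 1) = 12.29×26 + 664.10×2 + 12.71×146 + 1.38×153 = 319.54 + 1328.2 + 1855.66 + 211.14 = 3714.54
ΣP(Year 0)·Q(Year 1) = 8.55×26 + 549.85×2 + 18.03×146 + 1.81×153 = 222.3 + 1099.7 + 2632.38 + 276.93 = 4231.31
Index = 3714.54 / 4231.31 × 100 = 87.7870

87.8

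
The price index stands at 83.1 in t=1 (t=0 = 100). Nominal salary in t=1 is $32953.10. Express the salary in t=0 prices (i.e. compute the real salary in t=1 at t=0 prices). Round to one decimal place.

39654.8

Real = Nominal ÷ (Index/100) = 32953.10 ÷ (83.1/100)
     = 32953.10 ÷ 0.831 = 39654.7533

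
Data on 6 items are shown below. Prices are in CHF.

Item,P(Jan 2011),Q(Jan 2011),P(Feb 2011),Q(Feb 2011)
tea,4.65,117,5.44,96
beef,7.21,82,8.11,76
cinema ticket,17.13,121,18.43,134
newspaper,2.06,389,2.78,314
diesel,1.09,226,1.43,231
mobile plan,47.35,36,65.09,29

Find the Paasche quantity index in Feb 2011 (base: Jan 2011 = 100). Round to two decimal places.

Paasche quantity index uses current-period prices as weights.
ΣP(Feb 2011)·Q(Feb 2011) = 5.44×96 + 8.11×76 + 18.43×134 + 2.78×314 + 1.43×231 + 65.09×29 = 522.24 + 616.36 + 2469.62 + 872.92 + 330.33 + 1887.61 = 6699.08
ΣP(Feb 2011)·Q(Jan 2011) = 5.44×117 + 8.11×82 + 18.43×121 + 2.78×389 + 1.43×226 + 65.09×36 = 636.48 + 665.02 + 2230.03 + 1081.42 + 323.18 + 2343.24 = 7279.37
Index = 6699.08 / 7279.37 × 100 = 92.0283

92.03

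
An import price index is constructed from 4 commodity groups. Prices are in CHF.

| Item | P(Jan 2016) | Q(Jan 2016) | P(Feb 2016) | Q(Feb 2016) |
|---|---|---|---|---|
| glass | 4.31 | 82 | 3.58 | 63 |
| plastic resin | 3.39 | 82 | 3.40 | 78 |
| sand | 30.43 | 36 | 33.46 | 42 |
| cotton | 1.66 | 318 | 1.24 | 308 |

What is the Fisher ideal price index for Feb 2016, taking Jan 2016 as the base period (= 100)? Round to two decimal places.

Laspeyres component (base-period weights):
ΣP(Feb 2016)Q(Jan 2016) = 3.58×82 + 3.40×82 + 33.46×36 + 1.24×318 = 293.56 + 278.8 + 1204.56 + 394.32 = 2171.24
ΣP(Jan 2016)Q(Jan 2016) = 4.31×82 + 3.39×82 + 30.43×36 + 1.66×318 = 353.42 + 277.98 + 1095.48 + 527.88 = 2254.76
L = 2171.24 / 2254.76 × 100 = 96.2958
Paasche component (current-period weights):
ΣP(Feb 2016)Q(Feb 2016) = 3.58×63 + 3.40×78 + 33.46×42 + 1.24×308 = 225.54 + 265.2 + 1405.32 + 381.92 = 2277.98
ΣP(Jan 2016)Q(Feb 2016) = 4.31×63 + 3.39×78 + 30.43×42 + 1.66×308 = 271.53 + 264.42 + 1278.06 + 511.28 = 2325.29
P = 2277.98 / 2325.29 × 100 = 97.9654
Fisher = √(L × P) = √(96.2958 × 97.9654) = 97.1270

97.13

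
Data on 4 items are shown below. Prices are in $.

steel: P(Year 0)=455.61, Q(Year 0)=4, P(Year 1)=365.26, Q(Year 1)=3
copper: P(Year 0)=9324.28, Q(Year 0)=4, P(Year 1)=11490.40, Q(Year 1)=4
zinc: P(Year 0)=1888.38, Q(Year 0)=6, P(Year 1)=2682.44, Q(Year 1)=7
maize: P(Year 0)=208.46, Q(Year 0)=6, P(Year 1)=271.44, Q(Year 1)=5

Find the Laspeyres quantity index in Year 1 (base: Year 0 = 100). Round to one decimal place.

Laspeyres quantity index uses base-period prices as weights.
ΣP(Year 0)·Q(Year 1) = 455.61×3 + 9324.28×4 + 1888.38×7 + 208.46×5 = 1366.83 + 37297.12 + 13218.66 + 1042.3 = 52924.91
ΣP(Year 0)·Q(Year 0) = 455.61×4 + 9324.28×4 + 1888.38×6 + 208.46×6 = 1822.44 + 37297.12 + 11330.28 + 1250.76 = 51700.6
Index = 52924.91 / 51700.6 × 100 = 102.3681

102.4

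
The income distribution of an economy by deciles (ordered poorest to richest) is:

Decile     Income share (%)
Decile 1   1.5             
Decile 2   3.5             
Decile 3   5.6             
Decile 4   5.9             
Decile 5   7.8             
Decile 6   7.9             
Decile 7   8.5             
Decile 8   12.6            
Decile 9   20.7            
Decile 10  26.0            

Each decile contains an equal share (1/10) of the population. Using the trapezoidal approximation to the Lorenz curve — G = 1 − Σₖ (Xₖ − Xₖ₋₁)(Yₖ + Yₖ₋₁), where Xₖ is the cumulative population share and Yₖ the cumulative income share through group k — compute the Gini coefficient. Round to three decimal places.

Cumulative income shares Yₖ: 0.0150, 0.0500, 0.1060, 0.1650, 0.2430, 0.3220, 0.4070, 0.5330, 0.7400, 1.0000
Σ (Xₖ−Xₖ₋₁)(Yₖ+Yₖ₋₁) = (1/10)(0.0150+0.0000) + (1/10)(0.0500+0.0150) + (1/10)(0.1060+0.0500) + (1/10)(0.1650+0.1060) + (1/10)(0.2430+0.1650) + (1/10)(0.3220+0.2430) + (1/10)(0.4070+0.3220) + (1/10)(0.5330+0.4070) + (1/10)(0.7400+0.5330) + (1/10)(1.0000+0.7400)
  = 0.0015 + 0.0065 + 0.0156 + 0.0271 + 0.0408 + 0.0565 + 0.0729 + 0.0940 + 0.1273 + 0.1740 = 0.6162
G = 1 − 0.6162 = 0.3838

0.384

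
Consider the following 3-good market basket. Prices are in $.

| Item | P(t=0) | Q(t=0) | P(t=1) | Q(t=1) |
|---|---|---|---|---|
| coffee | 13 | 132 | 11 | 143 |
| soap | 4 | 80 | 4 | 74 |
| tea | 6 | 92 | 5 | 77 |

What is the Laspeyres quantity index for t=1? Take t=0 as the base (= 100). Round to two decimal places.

101.12

Laspeyres quantity index uses base-period prices as weights.
ΣP(t=0)·Q(t=1) = 13×143 + 4×74 + 6×77 = 1859 + 296 + 462 = 2617
ΣP(t=0)·Q(t=0) = 13×132 + 4×80 + 6×92 = 1716 + 320 + 552 = 2588
Index = 2617 / 2588 × 100 = 101.1206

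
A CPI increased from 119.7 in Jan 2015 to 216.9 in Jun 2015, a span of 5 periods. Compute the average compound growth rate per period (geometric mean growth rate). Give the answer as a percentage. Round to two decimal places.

Growth factor = (216.9/119.7)^(1/5) = (1.812030)^(1/5) = 1.126246
Growth rate = 1.126246 − 1 = 0.126246 = 12.6246%

12.62%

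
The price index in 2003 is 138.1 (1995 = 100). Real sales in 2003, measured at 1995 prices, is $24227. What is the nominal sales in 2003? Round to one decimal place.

33457.5

Nominal = Real × (Index/100) = 24227 × (138.1/100)
        = 24227 × 1.381 = 33457.4870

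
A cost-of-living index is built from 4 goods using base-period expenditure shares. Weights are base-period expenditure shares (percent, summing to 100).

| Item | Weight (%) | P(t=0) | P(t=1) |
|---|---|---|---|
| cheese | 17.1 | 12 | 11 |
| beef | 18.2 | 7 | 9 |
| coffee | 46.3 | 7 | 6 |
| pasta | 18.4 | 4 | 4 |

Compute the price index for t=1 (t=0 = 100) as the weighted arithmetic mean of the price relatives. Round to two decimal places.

cheese: 17.1 × (11/12) = 17.1 × 0.916667 = 15.6750
beef: 18.2 × (9/7) = 18.2 × 1.285714 = 23.4000
coffee: 46.3 × (6/7) = 46.3 × 0.857143 = 39.6857
pasta: 18.4 × (4/4) = 18.4 × 1.000000 = 18.4000
Index = Σ wᵢ·(p₁ᵢ/p₀ᵢ) = 15.6750 + 23.4000 + 39.6857 + 18.4000 = 97.1607

97.16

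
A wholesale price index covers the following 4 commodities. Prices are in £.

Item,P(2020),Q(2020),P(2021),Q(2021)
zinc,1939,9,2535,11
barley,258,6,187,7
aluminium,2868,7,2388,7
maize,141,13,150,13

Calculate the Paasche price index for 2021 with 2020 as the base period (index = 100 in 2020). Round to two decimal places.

Paasche price index uses current-period quantities as weights.
ΣP(2021)·Q(2021) = 2535×11 + 187×7 + 2388×7 + 150×13 = 27885 + 1309 + 16716 + 1950 = 47860
ΣP(2020)·Q(2021) = 1939×11 + 258×7 + 2868×7 + 141×13 = 21329 + 1806 + 20076 + 1833 = 45044
Index = 47860 / 45044 × 100 = 106.2517

106.25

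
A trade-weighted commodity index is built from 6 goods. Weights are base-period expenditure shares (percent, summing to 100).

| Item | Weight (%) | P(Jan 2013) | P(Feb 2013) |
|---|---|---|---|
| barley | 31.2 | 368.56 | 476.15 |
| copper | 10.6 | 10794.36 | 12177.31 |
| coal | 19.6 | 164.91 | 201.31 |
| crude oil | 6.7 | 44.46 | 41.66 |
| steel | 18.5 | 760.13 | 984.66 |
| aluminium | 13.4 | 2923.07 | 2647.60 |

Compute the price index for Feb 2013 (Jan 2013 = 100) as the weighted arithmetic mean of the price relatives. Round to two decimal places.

118.57

barley: 31.2 × (476.15/368.56) = 31.2 × 1.291920 = 40.3079
copper: 10.6 × (12177.31/10794.36) = 10.6 × 1.128118 = 11.9580
coal: 19.6 × (201.31/164.91) = 19.6 × 1.220726 = 23.9262
crude oil: 6.7 × (41.66/44.46) = 6.7 × 0.937022 = 6.2780
steel: 18.5 × (984.66/760.13) = 18.5 × 1.295384 = 23.9646
aluminium: 13.4 × (2647.60/2923.07) = 13.4 × 0.905760 = 12.1372
Index = Σ wᵢ·(p₁ᵢ/p₀ᵢ) = 40.3079 + 11.9580 + 23.9262 + 6.2780 + 23.9646 + 12.1372 = 118.5720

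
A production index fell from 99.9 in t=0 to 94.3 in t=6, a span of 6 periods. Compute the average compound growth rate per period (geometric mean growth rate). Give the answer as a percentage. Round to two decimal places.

-0.96%

Growth factor = (94.3/99.9)^(1/6) = (0.943944)^(1/6) = 0.990431
Growth rate = 0.990431 − 1 = -0.009569 = -0.9569%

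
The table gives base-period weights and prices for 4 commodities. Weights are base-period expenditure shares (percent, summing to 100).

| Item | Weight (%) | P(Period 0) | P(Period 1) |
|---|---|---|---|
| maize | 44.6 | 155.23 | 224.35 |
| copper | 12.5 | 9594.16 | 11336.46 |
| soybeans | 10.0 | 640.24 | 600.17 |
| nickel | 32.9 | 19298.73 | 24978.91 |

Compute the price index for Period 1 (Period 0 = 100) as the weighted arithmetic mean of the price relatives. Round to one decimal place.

maize: 44.6 × (224.35/155.23) = 44.6 × 1.445275 = 64.4593
copper: 12.5 × (11336.46/9594.16) = 12.5 × 1.181600 = 14.7700
soybeans: 10.0 × (600.17/640.24) = 10.0 × 0.937414 = 9.3741
nickel: 32.9 × (24978.91/19298.73) = 32.9 × 1.294329 = 42.5834
Index = Σ wᵢ·(p₁ᵢ/p₀ᵢ) = 64.4593 + 14.7700 + 9.3741 + 42.5834 = 131.1868

131.2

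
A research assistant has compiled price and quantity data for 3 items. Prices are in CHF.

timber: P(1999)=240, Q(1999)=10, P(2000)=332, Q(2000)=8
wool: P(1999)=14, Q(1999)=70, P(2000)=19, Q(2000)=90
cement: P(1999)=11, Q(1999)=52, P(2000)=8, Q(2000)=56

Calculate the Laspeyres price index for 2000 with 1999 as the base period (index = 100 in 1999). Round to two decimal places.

Laspeyres price index uses base-period quantities as weights.
ΣP(2000)·Q(1999) = 332×10 + 19×70 + 8×52 = 3320 + 1330 + 416 = 5066
ΣP(1999)·Q(1999) = 240×10 + 14×70 + 11×52 = 2400 + 980 + 572 = 3952
Index = 5066 / 3952 × 100 = 128.1883

128.19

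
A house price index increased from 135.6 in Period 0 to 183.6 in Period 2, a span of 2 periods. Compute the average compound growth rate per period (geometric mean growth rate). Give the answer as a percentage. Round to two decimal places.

16.36%

Growth factor = (183.6/135.6)^(1/2) = (1.353982)^(1/2) = 1.163607
Growth rate = 1.163607 − 1 = 0.163607 = 16.3607%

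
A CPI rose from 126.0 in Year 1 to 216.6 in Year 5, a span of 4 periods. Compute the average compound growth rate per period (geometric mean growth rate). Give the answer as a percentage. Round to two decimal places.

14.50%

Growth factor = (216.6/126.0)^(1/4) = (1.719048)^(1/4) = 1.145043
Growth rate = 1.145043 − 1 = 0.145043 = 14.5043%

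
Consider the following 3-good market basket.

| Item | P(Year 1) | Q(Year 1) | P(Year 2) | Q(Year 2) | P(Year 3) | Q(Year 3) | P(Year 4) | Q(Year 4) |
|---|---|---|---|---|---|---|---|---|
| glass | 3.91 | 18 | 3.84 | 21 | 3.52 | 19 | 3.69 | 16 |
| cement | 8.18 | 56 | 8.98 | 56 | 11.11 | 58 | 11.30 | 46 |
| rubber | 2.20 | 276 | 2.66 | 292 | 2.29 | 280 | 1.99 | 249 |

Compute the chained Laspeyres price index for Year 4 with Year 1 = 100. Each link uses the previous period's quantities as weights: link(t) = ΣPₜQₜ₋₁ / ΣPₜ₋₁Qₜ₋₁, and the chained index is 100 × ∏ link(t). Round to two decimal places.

Link Year 1→Year 2:
ΣP(Year 2)Q(Year 1) = 3.84×18 + 8.98×56 + 2.66×276 = 69.12 + 502.88 + 734.16 = 1306.16
ΣP(Year 1)Q(Year 1) = 3.91×18 + 8.18×56 + 2.20×276 = 70.38 + 458.08 + 607.2 = 1135.66
link = 1306.16/1135.66 = 1.150133
Link Year 2→Year 3:
ΣP(Year 3)Q(Year 2) = 3.52×21 + 11.11×56 + 2.29×292 = 73.92 + 622.16 + 668.68 = 1364.76
ΣP(Year 2)Q(Year 2) = 3.84×21 + 8.98×56 + 2.66×292 = 80.64 + 502.88 + 776.72 = 1360.24
link = 1364.76/1360.24 = 1.003323
Link Year 3→Year 4:
ΣP(Year 4)Q(Year 3) = 3.69×19 + 11.30×58 + 1.99×280 = 70.11 + 655.4 + 557.2 = 1282.71
ΣP(Year 3)Q(Year 3) = 3.52×19 + 11.11×58 + 2.29×280 = 66.88 + 644.38 + 641.2 = 1352.46
link = 1282.71/1352.46 = 0.948427
Chained index = 100 × 1.150133 × 1.003323 × 0.948427 = 109.4442

109.44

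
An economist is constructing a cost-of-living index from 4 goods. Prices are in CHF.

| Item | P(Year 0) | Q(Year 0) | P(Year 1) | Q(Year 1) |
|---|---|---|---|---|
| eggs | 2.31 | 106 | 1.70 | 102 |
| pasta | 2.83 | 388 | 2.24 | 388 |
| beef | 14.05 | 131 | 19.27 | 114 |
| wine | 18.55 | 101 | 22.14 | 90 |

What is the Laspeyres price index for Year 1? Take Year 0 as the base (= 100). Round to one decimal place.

114.9

Laspeyres price index uses base-period quantities as weights.
ΣP(Year 1)·Q(Year 0) = 1.70×106 + 2.24×388 + 19.27×131 + 22.14×101 = 180.2 + 869.12 + 2524.37 + 2236.14 = 5809.83
ΣP(Year 0)·Q(Year 0) = 2.31×106 + 2.83×388 + 14.05×131 + 18.55×101 = 244.86 + 1098.04 + 1840.55 + 1873.55 = 5057
Index = 5809.83 / 5057 × 100 = 114.8869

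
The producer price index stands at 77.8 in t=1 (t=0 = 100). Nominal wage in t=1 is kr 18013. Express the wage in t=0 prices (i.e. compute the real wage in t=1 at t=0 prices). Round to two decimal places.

23152.96

Real = Nominal ÷ (Index/100) = 18013 ÷ (77.8/100)
     = 18013 ÷ 0.778 = 23152.9563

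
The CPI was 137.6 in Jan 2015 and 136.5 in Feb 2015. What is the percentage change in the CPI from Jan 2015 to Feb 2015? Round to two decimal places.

-0.80%

Change = (136.5 − 137.6) / 137.6 × 100
       = -1.1 / 137.6 × 100 = -0.7994%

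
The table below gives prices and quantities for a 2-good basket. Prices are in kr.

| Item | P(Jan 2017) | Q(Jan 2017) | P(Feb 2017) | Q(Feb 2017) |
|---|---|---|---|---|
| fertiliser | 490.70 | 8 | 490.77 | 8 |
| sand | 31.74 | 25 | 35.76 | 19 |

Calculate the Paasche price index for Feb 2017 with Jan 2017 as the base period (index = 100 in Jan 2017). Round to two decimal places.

Paasche price index uses current-period quantities as weights.
ΣP(Feb 2017)·Q(Feb 2017) = 490.77×8 + 35.76×19 = 3926.16 + 679.44 = 4605.6
ΣP(Jan 2017)·Q(Feb 2017) = 490.70×8 + 31.74×19 = 3925.6 + 603.06 = 4528.66
Index = 4605.6 / 4528.66 × 100 = 101.6990

101.70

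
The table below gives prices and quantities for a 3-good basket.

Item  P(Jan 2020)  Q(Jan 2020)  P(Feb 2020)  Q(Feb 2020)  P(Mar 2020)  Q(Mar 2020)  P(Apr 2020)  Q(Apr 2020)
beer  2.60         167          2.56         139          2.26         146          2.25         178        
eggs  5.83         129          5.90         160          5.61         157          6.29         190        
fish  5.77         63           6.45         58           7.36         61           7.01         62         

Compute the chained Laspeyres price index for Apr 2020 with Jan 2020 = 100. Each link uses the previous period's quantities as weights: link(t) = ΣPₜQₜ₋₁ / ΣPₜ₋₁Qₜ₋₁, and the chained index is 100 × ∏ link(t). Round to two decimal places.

Link Jan 2020→Feb 2020:
ΣP(Feb 2020)Q(Jan 2020) = 2.56×167 + 5.90×129 + 6.45×63 = 427.52 + 761.1 + 406.35 = 1594.97
ΣP(Jan 2020)Q(Jan 2020) = 2.60×167 + 5.83×129 + 5.77×63 = 434.2 + 752.07 + 363.51 = 1549.78
link = 1594.97/1549.78 = 1.029159
Link Feb 2020→Mar 2020:
ΣP(Mar 2020)Q(Feb 2020) = 2.26×139 + 5.61×160 + 7.36×58 = 314.14 + 897.6 + 426.88 = 1638.62
ΣP(Feb 2020)Q(Feb 2020) = 2.56×139 + 5.90×160 + 6.45×58 = 355.84 + 944 + 374.1 = 1673.94
link = 1638.62/1673.94 = 0.978900
Link Mar 2020→Apr 2020:
ΣP(Apr 2020)Q(Mar 2020) = 2.25×146 + 6.29×157 + 7.01×61 = 328.5 + 987.53 + 427.61 = 1743.64
ΣP(Mar 2020)Q(Mar 2020) = 2.26×146 + 5.61×157 + 7.36×61 = 329.96 + 880.77 + 448.96 = 1659.69
link = 1743.64/1659.69 = 1.050582
Chained index = 100 × 1.029159 × 0.978900 × 1.050582 = 105.8402

105.84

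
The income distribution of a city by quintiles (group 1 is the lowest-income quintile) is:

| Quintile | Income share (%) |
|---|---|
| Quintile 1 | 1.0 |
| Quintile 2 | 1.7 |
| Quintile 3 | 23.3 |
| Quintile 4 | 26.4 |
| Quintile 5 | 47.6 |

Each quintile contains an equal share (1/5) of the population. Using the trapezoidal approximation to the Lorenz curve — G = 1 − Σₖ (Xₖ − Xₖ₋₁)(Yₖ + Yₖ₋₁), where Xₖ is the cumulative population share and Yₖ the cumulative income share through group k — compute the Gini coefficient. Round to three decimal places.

Cumulative income shares Yₖ: 0.0100, 0.0270, 0.2600, 0.5240, 1.0000
Σ (Xₖ−Xₖ₋₁)(Yₖ+Yₖ₋₁) = (1/5)(0.0100+0.0000) + (1/5)(0.0270+0.0100) + (1/5)(0.2600+0.0270) + (1/5)(0.5240+0.2600) + (1/5)(1.0000+0.5240)
  = 0.0020 + 0.0074 + 0.0574 + 0.1568 + 0.3048 = 0.5284
G = 1 − 0.5284 = 0.4716

0.472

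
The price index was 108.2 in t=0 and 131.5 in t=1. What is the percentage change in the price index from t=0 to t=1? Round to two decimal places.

Change = (131.5 − 108.2) / 108.2 × 100
       = 23.3 / 108.2 × 100 = 21.5342%

21.53%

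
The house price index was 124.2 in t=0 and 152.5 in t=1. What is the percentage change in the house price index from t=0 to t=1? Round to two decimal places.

22.79%

Change = (152.5 − 124.2) / 124.2 × 100
       = 28.3 / 124.2 × 100 = 22.7858%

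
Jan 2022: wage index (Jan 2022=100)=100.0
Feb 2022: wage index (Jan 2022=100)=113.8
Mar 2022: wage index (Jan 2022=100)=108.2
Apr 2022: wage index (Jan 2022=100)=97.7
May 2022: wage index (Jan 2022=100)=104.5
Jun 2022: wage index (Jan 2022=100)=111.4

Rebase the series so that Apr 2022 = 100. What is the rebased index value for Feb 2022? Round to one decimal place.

Rebased(Feb 2022) = 113.8 / 97.7 × 100 = 116.4790

116.5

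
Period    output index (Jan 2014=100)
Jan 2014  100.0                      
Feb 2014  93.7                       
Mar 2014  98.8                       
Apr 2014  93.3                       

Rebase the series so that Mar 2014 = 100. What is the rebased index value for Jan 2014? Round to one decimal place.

Rebased(Jan 2014) = 100.0 / 98.8 × 100 = 101.2146

101.2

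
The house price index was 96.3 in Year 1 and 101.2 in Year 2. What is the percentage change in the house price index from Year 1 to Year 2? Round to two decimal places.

5.09%

Change = (101.2 − 96.3) / 96.3 × 100
       = 4.9 / 96.3 × 100 = 5.0883%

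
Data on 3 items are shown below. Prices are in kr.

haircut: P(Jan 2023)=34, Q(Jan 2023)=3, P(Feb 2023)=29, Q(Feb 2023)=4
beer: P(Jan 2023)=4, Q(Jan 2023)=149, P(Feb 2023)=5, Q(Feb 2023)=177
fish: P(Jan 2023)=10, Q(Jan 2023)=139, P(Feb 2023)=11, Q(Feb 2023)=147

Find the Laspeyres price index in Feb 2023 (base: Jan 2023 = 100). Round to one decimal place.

113.1

Laspeyres price index uses base-period quantities as weights.
ΣP(Feb 2023)·Q(Jan 2023) = 29×3 + 5×149 + 11×139 = 87 + 745 + 1529 = 2361
ΣP(Jan 2023)·Q(Jan 2023) = 34×3 + 4×149 + 10×139 = 102 + 596 + 1390 = 2088
Index = 2361 / 2088 × 100 = 113.0747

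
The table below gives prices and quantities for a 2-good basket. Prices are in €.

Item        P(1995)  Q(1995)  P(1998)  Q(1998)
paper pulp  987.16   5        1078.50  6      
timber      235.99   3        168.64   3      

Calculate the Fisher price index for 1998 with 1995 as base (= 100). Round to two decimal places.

104.86

Laspeyres component (base-period weights):
ΣP(1998)Q(1995) = 1078.50×5 + 168.64×3 = 5392.5 + 505.92 = 5898.42
ΣP(1995)Q(1995) = 987.16×5 + 235.99×3 = 4935.8 + 707.97 = 5643.77
L = 5898.42 / 5643.77 × 100 = 104.5121
Paasche component (current-period weights):
ΣP(1998)Q(1998) = 1078.50×6 + 168.64×3 = 6471 + 505.92 = 6976.92
ΣP(1995)Q(1998) = 987.16×6 + 235.99×3 = 5922.96 + 707.97 = 6630.93
P = 6976.92 / 6630.93 × 100 = 105.2178
Fisher = √(L × P) = √(104.5121 × 105.2178) = 104.8643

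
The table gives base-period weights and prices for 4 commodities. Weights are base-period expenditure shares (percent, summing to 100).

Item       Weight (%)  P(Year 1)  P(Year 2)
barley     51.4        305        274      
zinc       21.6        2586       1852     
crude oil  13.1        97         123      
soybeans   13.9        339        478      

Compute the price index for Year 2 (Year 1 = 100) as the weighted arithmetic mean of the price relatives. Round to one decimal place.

barley: 51.4 × (274/305) = 51.4 × 0.898361 = 46.1757
zinc: 21.6 × (1852/2586) = 21.6 × 0.716164 = 15.4691
crude oil: 13.1 × (123/97) = 13.1 × 1.268041 = 16.6113
soybeans: 13.9 × (478/339) = 13.9 × 1.410029 = 19.5994
Index = Σ wᵢ·(p₁ᵢ/p₀ᵢ) = 46.1757 + 15.4691 + 16.6113 + 19.5994 = 97.8556

97.9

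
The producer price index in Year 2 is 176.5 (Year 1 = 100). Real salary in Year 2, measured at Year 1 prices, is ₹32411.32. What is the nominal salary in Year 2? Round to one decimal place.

Nominal = Real × (Index/100) = 32411.32 × (176.5/100)
        = 32411.32 × 1.765 = 57205.9798

57206.0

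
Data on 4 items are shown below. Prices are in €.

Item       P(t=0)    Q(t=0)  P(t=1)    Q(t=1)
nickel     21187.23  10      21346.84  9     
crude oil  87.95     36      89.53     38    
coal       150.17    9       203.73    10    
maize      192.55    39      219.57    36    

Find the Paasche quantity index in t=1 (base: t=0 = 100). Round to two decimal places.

Paasche quantity index uses current-period prices as weights.
ΣP(t=1)·Q(t=1) = 21346.84×9 + 89.53×38 + 203.73×10 + 219.57×36 = 192121.56 + 3402.14 + 2037.3 + 7904.52 = 205465.52
ΣP(t=1)·Q(t=0) = 21346.84×10 + 89.53×36 + 203.73×9 + 219.57×39 = 213468.4 + 3223.08 + 1833.57 + 8563.23 = 227088.28
Index = 205465.52 / 227088.28 × 100 = 90.4783

90.48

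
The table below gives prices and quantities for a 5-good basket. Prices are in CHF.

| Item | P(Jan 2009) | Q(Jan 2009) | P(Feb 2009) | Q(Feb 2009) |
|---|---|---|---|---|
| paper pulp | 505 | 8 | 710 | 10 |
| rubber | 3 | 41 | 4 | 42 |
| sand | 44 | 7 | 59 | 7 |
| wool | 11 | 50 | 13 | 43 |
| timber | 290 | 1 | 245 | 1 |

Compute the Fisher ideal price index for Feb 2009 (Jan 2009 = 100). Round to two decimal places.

Laspeyres component (base-period weights):
ΣP(Feb 2009)Q(Jan 2009) = 710×8 + 4×41 + 59×7 + 13×50 + 245×1 = 5680 + 164 + 413 + 650 + 245 = 7152
ΣP(Jan 2009)Q(Jan 2009) = 505×8 + 3×41 + 44×7 + 11×50 + 290×1 = 4040 + 123 + 308 + 550 + 290 = 5311
L = 7152 / 5311 × 100 = 134.6639
Paasche component (current-period weights):
ΣP(Feb 2009)Q(Feb 2009) = 710×10 + 4×42 + 59×7 + 13×43 + 245×1 = 7100 + 168 + 413 + 559 + 245 = 8485
ΣP(Jan 2009)Q(Feb 2009) = 505×10 + 3×42 + 44×7 + 11×43 + 290×1 = 5050 + 126 + 308 + 473 + 290 = 6247
P = 8485 / 6247 × 100 = 135.8252
Fisher = √(L × P) = √(134.6639 × 135.8252) = 135.2433

135.24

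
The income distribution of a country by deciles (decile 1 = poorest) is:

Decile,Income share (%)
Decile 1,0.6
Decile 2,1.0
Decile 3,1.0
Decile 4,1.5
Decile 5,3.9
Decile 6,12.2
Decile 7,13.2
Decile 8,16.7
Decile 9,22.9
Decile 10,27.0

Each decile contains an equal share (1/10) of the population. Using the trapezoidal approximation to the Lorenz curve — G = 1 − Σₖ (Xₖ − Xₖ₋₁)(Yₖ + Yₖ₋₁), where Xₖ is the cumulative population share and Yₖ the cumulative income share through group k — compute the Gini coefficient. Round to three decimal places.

Cumulative income shares Yₖ: 0.0060, 0.0160, 0.0260, 0.0410, 0.0800, 0.2020, 0.3340, 0.5010, 0.7300, 1.0000
Σ (Xₖ−Xₖ₋₁)(Yₖ+Yₖ₋₁) = (1/10)(0.0060+0.0000) + (1/10)(0.0160+0.0060) + (1/10)(0.0260+0.0160) + (1/10)(0.0410+0.0260) + (1/10)(0.0800+0.0410) + (1/10)(0.2020+0.0800) + (1/10)(0.3340+0.2020) + (1/10)(0.5010+0.3340) + (1/10)(0.7300+0.5010) + (1/10)(1.0000+0.7300)
  = 0.0006 + 0.0022 + 0.0042 + 0.0067 + 0.0121 + 0.0282 + 0.0536 + 0.0835 + 0.1231 + 0.1730 = 0.4872
G = 1 − 0.4872 = 0.5128

0.513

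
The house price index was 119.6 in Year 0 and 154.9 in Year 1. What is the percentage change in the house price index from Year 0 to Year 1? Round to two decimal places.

Change = (154.9 − 119.6) / 119.6 × 100
       = 35.3 / 119.6 × 100 = 29.5151%

29.52%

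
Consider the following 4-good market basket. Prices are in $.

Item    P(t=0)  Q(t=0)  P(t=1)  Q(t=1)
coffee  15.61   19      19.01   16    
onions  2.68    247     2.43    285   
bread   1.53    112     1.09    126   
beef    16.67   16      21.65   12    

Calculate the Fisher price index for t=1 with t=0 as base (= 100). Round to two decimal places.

Laspeyres component (base-period weights):
ΣP(t=1)Q(t=0) = 19.01×19 + 2.43×247 + 1.09×112 + 21.65×16 = 361.19 + 600.21 + 122.08 + 346.4 = 1429.88
ΣP(t=0)Q(t=0) = 15.61×19 + 2.68×247 + 1.53×112 + 16.67×16 = 296.59 + 661.96 + 171.36 + 266.72 = 1396.63
L = 1429.88 / 1396.63 × 100 = 102.3807
Paasche component (current-period weights):
ΣP(t=1)Q(t=1) = 19.01×16 + 2.43×285 + 1.09×126 + 21.65×12 = 304.16 + 692.55 + 137.34 + 259.8 = 1393.85
ΣP(t=0)Q(t=1) = 15.61×16 + 2.68×285 + 1.53×126 + 16.67×12 = 249.76 + 763.8 + 192.78 + 200.04 = 1406.38
P = 1393.85 / 1406.38 × 100 = 99.1091
Fisher = √(L × P) = √(102.3807 × 99.1091) = 100.7316

100.73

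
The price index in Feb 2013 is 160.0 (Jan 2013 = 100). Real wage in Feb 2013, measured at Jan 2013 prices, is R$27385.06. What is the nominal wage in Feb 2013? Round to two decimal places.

43816.10

Nominal = Real × (Index/100) = 27385.06 × (160.0/100)
        = 27385.06 × 1.600 = 43816.0960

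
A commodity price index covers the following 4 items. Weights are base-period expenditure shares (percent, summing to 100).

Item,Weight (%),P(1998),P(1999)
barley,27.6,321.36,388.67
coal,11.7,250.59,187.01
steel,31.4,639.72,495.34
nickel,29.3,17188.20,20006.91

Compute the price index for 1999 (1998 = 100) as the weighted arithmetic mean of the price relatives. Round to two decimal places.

barley: 27.6 × (388.67/321.36) = 27.6 × 1.209454 = 33.3809
coal: 11.7 × (187.01/250.59) = 11.7 × 0.746279 = 8.7315
steel: 31.4 × (495.34/639.72) = 31.4 × 0.774308 = 24.3133
nickel: 29.3 × (20006.91/17188.20) = 29.3 × 1.163991 = 34.1049
Index = Σ wᵢ·(p₁ᵢ/p₀ᵢ) = 33.3809 + 8.7315 + 24.3133 + 34.1049 = 100.5306

100.53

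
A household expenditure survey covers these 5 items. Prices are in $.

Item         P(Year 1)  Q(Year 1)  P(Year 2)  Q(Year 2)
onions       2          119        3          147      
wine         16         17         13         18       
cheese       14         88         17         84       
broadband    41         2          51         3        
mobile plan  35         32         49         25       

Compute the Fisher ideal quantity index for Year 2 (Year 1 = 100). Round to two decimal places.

Laspeyres component (base-period weights):
ΣP(Year 1)Q(Year 2) = 2×147 + 16×18 + 14×84 + 41×3 + 35×25 = 294 + 288 + 1176 + 123 + 875 = 2756
ΣP(Year 1)Q(Year 1) = 2×119 + 16×17 + 14×88 + 41×2 + 35×32 = 238 + 272 + 1232 + 82 + 1120 = 2944
L = 2756 / 2944 × 100 = 93.6141
Paasche component (current-period weights):
ΣP(Year 2)Q(Year 2) = 3×147 + 13×18 + 17×84 + 51×3 + 49×25 = 441 + 234 + 1428 + 153 + 1225 = 3481
ΣP(Year 2)Q(Year 1) = 3×119 + 13×17 + 17×88 + 51×2 + 49×32 = 357 + 221 + 1496 + 102 + 1568 = 3744
P = 3481 / 3744 × 100 = 92.9754
Fisher = √(L × P) = √(93.6141 × 92.9754) = 93.2942

93.29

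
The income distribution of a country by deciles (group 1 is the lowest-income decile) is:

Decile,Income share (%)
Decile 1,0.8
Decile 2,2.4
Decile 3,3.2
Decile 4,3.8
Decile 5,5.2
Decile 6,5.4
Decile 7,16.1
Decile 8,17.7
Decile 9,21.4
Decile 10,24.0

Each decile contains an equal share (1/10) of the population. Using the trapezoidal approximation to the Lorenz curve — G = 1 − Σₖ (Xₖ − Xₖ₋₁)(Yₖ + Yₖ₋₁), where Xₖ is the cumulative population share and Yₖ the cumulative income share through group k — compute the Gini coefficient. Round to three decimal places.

Cumulative income shares Yₖ: 0.0080, 0.0320, 0.0640, 0.1020, 0.1540, 0.2080, 0.3690, 0.5460, 0.7600, 1.0000
Σ (Xₖ−Xₖ₋₁)(Yₖ+Yₖ₋₁) = (1/10)(0.0080+0.0000) + (1/10)(0.0320+0.0080) + (1/10)(0.0640+0.0320) + (1/10)(0.1020+0.0640) + (1/10)(0.1540+0.1020) + (1/10)(0.2080+0.1540) + (1/10)(0.3690+0.2080) + (1/10)(0.5460+0.3690) + (1/10)(0.7600+0.5460) + (1/10)(1.0000+0.7600)
  = 0.0008 + 0.0040 + 0.0096 + 0.0166 + 0.0256 + 0.0362 + 0.0577 + 0.0915 + 0.1306 + 0.1760 = 0.5486
G = 1 − 0.5486 = 0.4514

0.451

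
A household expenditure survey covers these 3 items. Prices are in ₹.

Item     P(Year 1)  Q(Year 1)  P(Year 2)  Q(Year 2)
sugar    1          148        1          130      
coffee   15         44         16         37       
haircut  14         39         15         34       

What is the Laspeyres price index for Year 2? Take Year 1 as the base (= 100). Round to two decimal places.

Laspeyres price index uses base-period quantities as weights.
ΣP(Year 2)·Q(Year 1) = 1×148 + 16×44 + 15×39 = 148 + 704 + 585 = 1437
ΣP(Year 1)·Q(Year 1) = 1×148 + 15×44 + 14×39 = 148 + 660 + 546 = 1354
Index = 1437 / 1354 × 100 = 106.1300

106.13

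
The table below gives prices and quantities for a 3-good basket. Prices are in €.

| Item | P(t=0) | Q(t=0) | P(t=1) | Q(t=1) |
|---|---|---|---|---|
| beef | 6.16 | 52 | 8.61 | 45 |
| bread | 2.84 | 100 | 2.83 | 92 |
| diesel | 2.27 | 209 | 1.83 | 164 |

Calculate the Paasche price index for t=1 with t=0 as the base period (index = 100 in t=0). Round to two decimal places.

Paasche price index uses current-period quantities as weights.
ΣP(t=1)·Q(t=1) = 8.61×45 + 2.83×92 + 1.83×164 = 387.45 + 260.36 + 300.12 = 947.93
ΣP(t=0)·Q(t=1) = 6.16×45 + 2.84×92 + 2.27×164 = 277.2 + 261.28 + 372.28 = 910.76
Index = 947.93 / 910.76 × 100 = 104.0812

104.08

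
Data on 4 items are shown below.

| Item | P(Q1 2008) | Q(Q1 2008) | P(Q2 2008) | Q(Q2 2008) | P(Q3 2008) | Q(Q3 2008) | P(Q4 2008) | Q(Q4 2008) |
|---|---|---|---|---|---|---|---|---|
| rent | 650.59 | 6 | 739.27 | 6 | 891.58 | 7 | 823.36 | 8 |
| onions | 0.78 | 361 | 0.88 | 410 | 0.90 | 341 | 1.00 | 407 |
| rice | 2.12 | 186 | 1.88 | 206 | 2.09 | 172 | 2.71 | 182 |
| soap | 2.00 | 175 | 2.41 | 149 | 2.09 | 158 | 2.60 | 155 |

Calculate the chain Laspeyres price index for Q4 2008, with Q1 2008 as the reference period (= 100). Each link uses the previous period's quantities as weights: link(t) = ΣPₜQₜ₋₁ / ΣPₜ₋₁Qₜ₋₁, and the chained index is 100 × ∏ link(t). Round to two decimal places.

126.01

Link Q1 2008→Q2 2008:
ΣP(Q2 2008)Q(Q1 2008) = 739.27×6 + 0.88×361 + 1.88×186 + 2.41×175 = 4435.62 + 317.68 + 349.68 + 421.75 = 5524.73
ΣP(Q1 2008)Q(Q1 2008) = 650.59×6 + 0.78×361 + 2.12×186 + 2.00×175 = 3903.54 + 281.58 + 394.32 + 350 = 4929.44
link = 5524.73/4929.44 = 1.120762
Link Q2 2008→Q3 2008:
ΣP(Q3 2008)Q(Q2 2008) = 891.58×6 + 0.90×410 + 2.09×206 + 2.09×149 = 5349.48 + 369 + 430.54 + 311.41 = 6460.43
ΣP(Q2 2008)Q(Q2 2008) = 739.27×6 + 0.88×410 + 1.88×206 + 2.41×149 = 4435.62 + 360.8 + 387.28 + 359.09 = 5542.79
link = 6460.43/5542.79 = 1.165556
Link Q3 2008→Q4 2008:
ΣP(Q4 2008)Q(Q3 2008) = 823.36×7 + 1.00×341 + 2.71×172 + 2.60×158 = 5763.52 + 341 + 466.12 + 410.8 = 6981.44
ΣP(Q3 2008)Q(Q3 2008) = 891.58×7 + 0.90×341 + 2.09×172 + 2.09×158 = 6241.06 + 306.9 + 359.48 + 330.22 = 7237.66
link = 6981.44/7237.66 = 0.964599
Chained index = 100 × 1.120762 × 1.165556 × 0.964599 = 126.0066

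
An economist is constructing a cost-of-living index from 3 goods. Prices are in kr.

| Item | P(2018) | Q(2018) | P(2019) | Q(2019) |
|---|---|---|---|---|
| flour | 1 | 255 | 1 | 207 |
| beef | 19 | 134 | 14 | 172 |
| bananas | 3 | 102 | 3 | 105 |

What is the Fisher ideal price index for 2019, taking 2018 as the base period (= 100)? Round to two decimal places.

Laspeyres component (base-period weights):
ΣP(2019)Q(2018) = 1×255 + 14×134 + 3×102 = 255 + 1876 + 306 = 2437
ΣP(2018)Q(2018) = 1×255 + 19×134 + 3×102 = 255 + 2546 + 306 = 3107
L = 2437 / 3107 × 100 = 78.4358
Paasche component (current-period weights):
ΣP(2019)Q(2019) = 1×207 + 14×172 + 3×105 = 207 + 2408 + 315 = 2930
ΣP(2018)Q(2019) = 1×207 + 19×172 + 3×105 = 207 + 3268 + 315 = 3790
P = 2930 / 3790 × 100 = 77.3087
Fisher = √(L × P) = √(78.4358 × 77.3087) = 77.8702

77.87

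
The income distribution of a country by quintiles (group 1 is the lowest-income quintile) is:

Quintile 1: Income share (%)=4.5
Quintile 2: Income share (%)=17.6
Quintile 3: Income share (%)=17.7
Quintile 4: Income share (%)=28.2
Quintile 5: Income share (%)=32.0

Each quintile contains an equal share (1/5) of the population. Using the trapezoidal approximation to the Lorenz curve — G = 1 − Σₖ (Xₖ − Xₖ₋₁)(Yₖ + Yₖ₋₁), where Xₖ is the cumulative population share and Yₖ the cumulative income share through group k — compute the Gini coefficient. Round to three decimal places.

Cumulative income shares Yₖ: 0.0450, 0.2210, 0.3980, 0.6800, 1.0000
Σ (Xₖ−Xₖ₋₁)(Yₖ+Yₖ₋₁) = (1/5)(0.0450+0.0000) + (1/5)(0.2210+0.0450) + (1/5)(0.3980+0.2210) + (1/5)(0.6800+0.3980) + (1/5)(1.0000+0.6800)
  = 0.0090 + 0.0532 + 0.1238 + 0.2156 + 0.3360 = 0.7376
G = 1 − 0.7376 = 0.2624

0.262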